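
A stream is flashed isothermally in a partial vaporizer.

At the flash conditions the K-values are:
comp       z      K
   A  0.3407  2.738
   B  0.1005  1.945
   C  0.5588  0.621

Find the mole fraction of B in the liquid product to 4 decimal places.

x_B = 0.0574

Let ψ = V/F and solve Σ zᵢ(Kᵢ−1)/(1+ψ(Kᵢ−1)) = 0.
Feasibility: ΣzᵢKᵢ = 1.4753, Σzᵢ/Kᵢ = 1.0759 — both > 1, two phases present.
Newton iteration, ψ⁰ = 0.5:
  ψ = 0.5000: g = 0.12002, g' = -0.4582 → ψ = 0.7619
  ψ = 0.7619: g = 0.01221, g' = -0.3795 → ψ = 0.7941
  ψ = 0.7941: g = 0.00007, g' = -0.3752 → ψ = 0.7943
Converged at ψ = 0.7943.
Compositions from xᵢ = zᵢ/(1+ψ(Kᵢ−1)), yᵢ = Kᵢxᵢ:
  A: x = 0.1431, y = 0.3919
  B: x = 0.0574, y = 0.1117
  C: x = 0.7995, y = 0.4965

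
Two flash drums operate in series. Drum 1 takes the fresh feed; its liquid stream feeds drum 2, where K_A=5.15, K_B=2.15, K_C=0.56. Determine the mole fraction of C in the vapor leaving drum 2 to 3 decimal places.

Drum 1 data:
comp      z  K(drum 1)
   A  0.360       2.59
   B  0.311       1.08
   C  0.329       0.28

y_C (drum 2) = 0.452

Drum 1:
Let ψ₁ = V/F and solve Σ zᵢ(Kᵢ−1)/(1+ψ₁(Kᵢ−1)) = 0.
Feasibility: ΣzᵢKᵢ = 1.360, Σzᵢ/Kᵢ = 1.602 — both > 1, two phases present.
Newton iteration, ψ₁⁰ = 0.5:
  ψ₁ = 0.500: g = -0.0273, g' = -0.701 → ψ₁ = 0.461
Converged at ψ₁ = 0.461.
Drum-1 compositions:
  A: x = 0.208, y = 0.538
  B: x = 0.300, y = 0.324
  C: x = 0.492, y = 0.138
Drum-2 feed = drum-1 liquid: z₂ = (0.2078, 0.2999, 0.4922).
Drum 2:
Material balance + equilibrium reduce to Σ zᵢ(Kᵢ−1)/(1+ψ₂(Kᵢ−1)) = 0.
Feasibility: ΣzᵢKᵢ = 1.991, Σzᵢ/Kᵢ = 1.059 — both > 1, two phases present.
Newton–Raphson from ψ₂ = 0.53:
  ψ₂ = 0.530: g = 0.2014, g' = -0.665 → ψ₂ = 0.833
  ψ₂ = 0.833: g = 0.0278, g' = -0.521 → ψ₂ = 0.886
  ψ₂ = 0.886: g = 0.0001, g' = -0.517 → ψ₂ = 0.887
Converged at ψ₂ = 0.887.
  A: x = 0.044, y = 0.229
  B: x = 0.149, y = 0.319
  C: x = 0.807, y = 0.452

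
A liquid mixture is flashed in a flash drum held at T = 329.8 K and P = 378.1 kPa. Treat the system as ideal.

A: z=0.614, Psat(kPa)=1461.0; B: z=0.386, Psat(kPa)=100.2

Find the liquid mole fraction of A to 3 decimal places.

Raoult's law: Kᵢ = Pᵢˢᵃᵗ/P = Pᵢˢᵃᵗ/378.1.
  K_A = 1461.0/378.1 = 3.86406, K_B = 100.2/378.1 = 0.26501
Newton iteration, ψ⁰ = 0.5:
  ψ = 0.500: g = 0.2745, g' = -1.373 → ψ = 0.700
  ψ = 0.700: g = 0.0009, g' = -1.442 → ψ = 0.701
Converged at ψ = 0.701.
Compositions from xᵢ = zᵢ/(1+ψ(Kᵢ−1)), yᵢ = Kᵢxᵢ:
  A: x = 0.204, y = 0.789
  B: x = 0.796, y = 0.211

x_A = 0.204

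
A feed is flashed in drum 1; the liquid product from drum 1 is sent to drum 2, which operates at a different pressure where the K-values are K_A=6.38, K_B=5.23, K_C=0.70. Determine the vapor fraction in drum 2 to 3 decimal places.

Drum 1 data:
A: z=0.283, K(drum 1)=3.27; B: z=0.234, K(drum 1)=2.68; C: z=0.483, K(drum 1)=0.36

Drum 1:
Newton iteration, ψ₁⁰ = 0.5:
  ψ₁ = 0.500: g = 0.0600, g' = -0.943 → ψ₁ = 0.564
Converged at ψ₁ = 0.564.
Drum-1 compositions:
  A: x = 0.124, y = 0.406
  B: x = 0.120, y = 0.322
  C: x = 0.756, y = 0.272
Drum-2 feed = drum-1 liquid: z₂ = (0.1241, 0.1202, 0.7557).
Drum 2:
Material balance + equilibrium reduce to Σ zᵢ(Kᵢ−1)/(1+ψ₂(Kᵢ−1)) = 0.
Check two-phase: ΣzᵢKᵢ = 1.949 > 1 and Σzᵢ/Kᵢ = 1.122 > 1, so g(0) = 0.949 > 0 and g(1) = -0.122 < 0.
Newton iteration, ψ₂⁰ = 0.69:
  ψ₂ = 0.690: g = -0.0145, g' = -0.410 → ψ₂ = 0.655
  ψ₂ = 0.655: g = 0.0004, g' = -0.432 → ψ₂ = 0.656
Converged at ψ₂ = 0.656.
  A: x = 0.027, y = 0.175
  B: x = 0.032, y = 0.167
  C: x = 0.941, y = 0.659

V/F (drum 2) = 0.656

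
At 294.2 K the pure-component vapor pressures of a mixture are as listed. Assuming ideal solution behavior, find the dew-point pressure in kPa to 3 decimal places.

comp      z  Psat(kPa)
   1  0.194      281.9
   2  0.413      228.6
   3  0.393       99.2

At the dew point ψ → 1, so Σzᵢ/Kᵢ = 1 with Kᵢ = Pᵢˢᵃᵗ/P ⇒ 1/P = Σzᵢ/Pᵢˢᵃᵗ.
1/P = 0.194/281.9 + 0.413/228.6 + 0.393/99.2 = 0.006457 ⇒ P = 154.882 kPa

Pdew = 154.882 kPa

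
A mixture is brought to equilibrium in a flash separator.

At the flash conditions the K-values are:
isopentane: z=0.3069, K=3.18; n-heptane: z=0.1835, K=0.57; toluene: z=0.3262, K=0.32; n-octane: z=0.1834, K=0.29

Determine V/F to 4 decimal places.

Material balance + equilibrium reduce to Σ zᵢ(Kᵢ−1)/(1+V/F(Kᵢ−1)) = 0.
Check two-phase: ΣzᵢKᵢ = 1.2381 > 1 and Σzᵢ/Kᵢ = 2.0702 > 1, so g(0) = 0.2381 > 0 and g(1) = -1.0702 < 0.
Newton iteration, V/F⁰ = 0.5:
  V/F = 0.5000: g = -0.31837, g' = -0.9575 → V/F = 0.1675
  V/F = 0.1675: g = 0.00695, g' = -1.1332 → V/F = 0.1736
  V/F = 0.1736: g = 0.00004, g' = -1.1214 → V/F = 0.1737
Converged at V/F = 0.1737.

V/F = 0.1737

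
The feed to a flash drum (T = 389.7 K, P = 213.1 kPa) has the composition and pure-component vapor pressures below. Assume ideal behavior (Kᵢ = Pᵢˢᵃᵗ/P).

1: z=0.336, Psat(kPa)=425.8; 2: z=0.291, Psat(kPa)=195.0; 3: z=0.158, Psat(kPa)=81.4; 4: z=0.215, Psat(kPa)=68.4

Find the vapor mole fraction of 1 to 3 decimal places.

y_1 = 0.588

Raoult's law: Kᵢ = Pᵢˢᵃᵗ/P = Pᵢˢᵃᵗ/213.1.
  K_1 = 425.8/213.1 = 1.99812, K_2 = 195.0/213.1 = 0.91506, K_3 = 81.4/213.1 = 0.38198, K_4 = 68.4/213.1 = 0.32098
Material balance + equilibrium reduce to Σ zᵢ(Kᵢ−1)/(1+ψ(Kᵢ−1)) = 0.
Check two-phase: ΣzᵢKᵢ = 1.067 > 1 and Σzᵢ/Kᵢ = 1.570 > 1, so g(0) = 0.067 > 0 and g(1) = -0.570 < 0.
Iterate (Newton) starting at ψ = 0.5:
  ψ = 0.500: g = -0.1644, g' = -0.505 → ψ = 0.174
  ψ = 0.174: g = -0.0144, g' = -0.448 → ψ = 0.142
Converged at ψ = 0.142.
Compositions from xᵢ = zᵢ/(1+ψ(Kᵢ−1)), yᵢ = Kᵢxᵢ:
  1: x = 0.294, y = 0.588
  2: x = 0.295, y = 0.270
  3: x = 0.173, y = 0.066
  4: x = 0.238, y = 0.076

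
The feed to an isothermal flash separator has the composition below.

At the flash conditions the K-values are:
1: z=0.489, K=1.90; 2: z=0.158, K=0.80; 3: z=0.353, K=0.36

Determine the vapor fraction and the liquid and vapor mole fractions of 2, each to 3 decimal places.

ψ = 0.370, x_2 = 0.171, y_2 = 0.137

Let ψ = V/F and solve Σ zᵢ(Kᵢ−1)/(1+ψ(Kᵢ−1)) = 0.
g(0) = ΣzᵢKᵢ − 1 = 0.183 and g(1) = 1 − Σzᵢ/Kᵢ = -0.435, so a root lies in (0, 1).
Iterate (Newton) starting at ψ = 0.5:
  ψ = 0.500: g = -0.0638, g' = -0.509 → ψ = 0.375
  ψ = 0.375: g = -0.0022, g' = -0.479 → ψ = 0.370
Converged at ψ = 0.370.
Compositions from xᵢ = zᵢ/(1+ψ(Kᵢ−1)), yᵢ = Kᵢxᵢ:
  1: x = 0.367, y = 0.697
  2: x = 0.171, y = 0.137
  3: x = 0.463, y = 0.167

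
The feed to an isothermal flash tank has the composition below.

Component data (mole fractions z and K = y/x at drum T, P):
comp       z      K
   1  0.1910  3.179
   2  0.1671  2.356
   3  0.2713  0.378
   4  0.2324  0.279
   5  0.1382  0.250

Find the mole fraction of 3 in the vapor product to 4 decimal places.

Let β = V/F and solve Σ zᵢ(Kᵢ−1)/(1+β(Kᵢ−1)) = 0.
g(0) = ΣzᵢKᵢ − 1 = 0.2028 and g(1) = 1 − Σzᵢ/Kᵢ = -1.2345, so a root lies in (0, 1).
Newton–Raphson from β = 0.5:
  β = 0.5000: g = -0.33856, g' = -1.0324 → β = 0.1721
  β = 0.1721: g = -0.01284, g' = -1.0733 → β = 0.1601
  β = 0.1601: g = 0.00010, g' = -1.0901 → β = 0.1602
Converged at β = 0.1602.
Compositions from xᵢ = zᵢ/(1+β(Kᵢ−1)), yᵢ = Kᵢxᵢ:
  1: x = 0.1416, y = 0.4501
  2: x = 0.1373, y = 0.3234
  3: x = 0.3013, y = 0.1139
  4: x = 0.2627, y = 0.0733
  5: x = 0.1571, y = 0.0393

y_3 = 0.1139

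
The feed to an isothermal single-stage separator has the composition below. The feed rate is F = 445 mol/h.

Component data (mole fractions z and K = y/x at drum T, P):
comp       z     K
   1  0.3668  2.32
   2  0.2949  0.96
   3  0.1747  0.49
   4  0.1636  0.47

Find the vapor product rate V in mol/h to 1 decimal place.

V = 269.9 mol/h

Iterate (Newton) starting at ψ = 0.5:
  ψ = 0.5000: g = 0.04207, g' = -0.3994 → ψ = 0.6053
  ψ = 0.6053: g = 0.00048, g' = -0.3927 → ψ = 0.6066
Converged at ψ = 0.6066.
Then V = ψ·F = 0.6066·445 = 269.9 mol/h and L = F − V = 175.1 mol/h.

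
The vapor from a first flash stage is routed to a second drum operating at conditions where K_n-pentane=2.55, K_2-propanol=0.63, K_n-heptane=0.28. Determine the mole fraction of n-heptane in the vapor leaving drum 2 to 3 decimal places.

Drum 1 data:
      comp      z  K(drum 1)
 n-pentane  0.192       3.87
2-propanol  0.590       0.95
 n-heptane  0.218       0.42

Drum 1:
Rachford–Rice: g(ψ₁) = Σ zᵢ(Kᵢ−1)/(1+ψ₁(Kᵢ−1)) = 0.
Feasibility: ΣzᵢKᵢ = 1.395, Σzᵢ/Kᵢ = 1.190 — both > 1, two phases present.
Iterate (Newton) starting at ψ₁ = 0.43:
  ψ₁ = 0.430: g = 0.0480, g' = -0.449 → ψ₁ = 0.537
  ψ₁ = 0.537: g = 0.0028, g' = -0.401 → ψ₁ = 0.544
Converged at ψ₁ = 0.544.
Drum-1 compositions:
  n-pentane: x = 0.075, y = 0.290
  2-propanol: x = 0.607, y = 0.576
  n-heptane: x = 0.319, y = 0.134
Drum-2 feed = drum-1 vapor: z₂ = (0.2900, 0.5762, 0.1338).
Drum 2:
Let ψ₂ = V/F and solve Σ zᵢ(Kᵢ−1)/(1+ψ₂(Kᵢ−1)) = 0.
Feasibility: ΣzᵢKᵢ = 1.140, Σzᵢ/Kᵢ = 1.506 — both > 1, two phases present.
Newton–Raphson from ψ₂ = 0.34:
  ψ₂ = 0.340: g = -0.0770, g' = -0.524 → ψ₂ = 0.193
  ψ₂ = 0.193: g = 0.0046, g' = -0.598 → ψ₂ = 0.201
Converged at ψ₂ = 0.201.
  n-pentane: x = 0.221, y = 0.564
  2-propanol: x = 0.622, y = 0.392
  n-heptane: x = 0.156, y = 0.044

y_n-heptane (drum 2) = 0.044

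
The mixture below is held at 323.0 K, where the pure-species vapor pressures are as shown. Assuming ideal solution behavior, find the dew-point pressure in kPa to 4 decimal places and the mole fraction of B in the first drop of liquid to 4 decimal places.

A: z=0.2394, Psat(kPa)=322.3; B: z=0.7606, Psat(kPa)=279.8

At the dew point ψ → 1, so Σzᵢ/Kᵢ = 1 with Kᵢ = Pᵢˢᵃᵗ/P ⇒ 1/P = Σzᵢ/Pᵢˢᵃᵗ.
1/P = 0.2394/322.3 + 0.7606/279.8 = 0.0034612 ⇒ P = 288.9208 kPa
xᵢ = zᵢP/Pᵢˢᵃᵗ ⇒ x_B = 0.7606·288.9208/279.8 = 0.7854

Pdew = 288.9208 kPa, x_B = 0.7854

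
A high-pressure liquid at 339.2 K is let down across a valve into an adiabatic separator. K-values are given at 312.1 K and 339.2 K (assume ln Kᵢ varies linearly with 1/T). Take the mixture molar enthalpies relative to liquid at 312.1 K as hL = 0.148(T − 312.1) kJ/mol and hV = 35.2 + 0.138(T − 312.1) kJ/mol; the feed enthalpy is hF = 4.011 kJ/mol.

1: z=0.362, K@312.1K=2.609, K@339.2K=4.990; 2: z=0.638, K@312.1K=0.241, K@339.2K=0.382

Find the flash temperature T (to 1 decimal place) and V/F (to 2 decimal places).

T = 313.6 K, V/F = 0.11

Adiabatic flash: solve Rachford–Rice at each trial T, then check hF = ψ·hV(T) + (1−ψ)·hL(T).
  T = 312.1 K: K = (2.609, 0.241), RR gives ψ = 0.080, H_out = 2.831 kJ/mol
  T = 339.2 K: K = (4.990, 0.382), RR gives ψ = 0.426, H_out = 18.886 kJ/mol
  T = 325.6 K: K = (3.653, 0.306), RR gives ψ = 0.281, H_out = 11.857 kJ/mol
  T = 318.9 K: K = (3.102, 0.273), RR gives ψ = 0.194, H_out = 7.825 kJ/mol
  T = 315.5 K: K = (2.847, 0.256), RR gives ψ = 0.142, H_out = 5.480 kJ/mol
  T = 313.8 K: K = (2.726, 0.249), RR gives ψ = 0.112, H_out = 4.200 kJ/mol
Linear interpolation between T = 312.1 (H_out = 2.831) and T = 313.8 (H_out = 4.200) on hF = 4.011 gives T ≈ 313.6 K, at which ψ = 0.11.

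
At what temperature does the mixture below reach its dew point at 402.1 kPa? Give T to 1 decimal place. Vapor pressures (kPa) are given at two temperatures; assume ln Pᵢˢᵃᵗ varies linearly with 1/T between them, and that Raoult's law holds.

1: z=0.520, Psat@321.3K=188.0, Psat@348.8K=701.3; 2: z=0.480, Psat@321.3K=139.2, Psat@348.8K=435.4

Dew-point temperature: Σzᵢ·P/Pᵢˢᵃᵗ(T) = 1. Interpolate ln Pᵢˢᵃᵗ = aᵢ + bᵢ/T.
  T = 321.3 K: ΣzᵢP/Pᵢˢᵃᵗ = 2.4987
  T = 348.8 K: ΣzᵢP/Pᵢˢᵃᵗ = 0.7414
  T = 335.1 K: ΣzᵢP/Pᵢˢᵃᵗ = 1.3234
  T = 342.0 K: ΣzᵢP/Pᵢˢᵃᵗ = 0.9826
  T = 338.6 K: ΣzᵢP/Pᵢˢᵃᵗ = 1.1361
  T = 340.3 K: ΣzᵢP/Pᵢˢᵃᵗ = 1.0561
Interpolating between 340.3 K and 342.0 K gives T ≈ 341.6 K.

T = 341.6 K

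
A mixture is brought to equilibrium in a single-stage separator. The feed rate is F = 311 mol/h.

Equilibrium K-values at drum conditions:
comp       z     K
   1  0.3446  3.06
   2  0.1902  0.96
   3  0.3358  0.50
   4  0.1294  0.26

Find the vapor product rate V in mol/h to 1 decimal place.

Material balance + equilibrium reduce to Σ zᵢ(Kᵢ−1)/(1+V/F(Kᵢ−1)) = 0.
g(0) = ΣzᵢKᵢ − 1 = 0.4386 and g(1) = 1 − Σzᵢ/Kᵢ = -0.4800, so a root lies in (0, 1).
Newton iteration, V/F⁰ = 0.5:
  V/F = 0.5000: g = -0.03393, g' = -0.6830 → V/F = 0.4503
  V/F = 0.4503: g = 0.00021, g' = -0.6931 → V/F = 0.4506
Converged at V/F = 0.4506.
Then V = V/F·F = 0.4506·311 = 140.1 mol/h and L = F − V = 170.9 mol/h.

V = 140.1 mol/h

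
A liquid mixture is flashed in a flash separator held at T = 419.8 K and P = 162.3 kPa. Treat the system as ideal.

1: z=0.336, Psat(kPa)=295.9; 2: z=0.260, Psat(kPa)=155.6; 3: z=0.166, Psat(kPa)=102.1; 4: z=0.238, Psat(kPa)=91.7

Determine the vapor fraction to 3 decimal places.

ψ = 0.398

Raoult's law: Kᵢ = Pᵢˢᵃᵗ/P = Pᵢˢᵃᵗ/162.3.
  K_1 = 295.9/162.3 = 1.82317, K_2 = 155.6/162.3 = 0.95872, K_3 = 102.1/162.3 = 0.62908, K_4 = 91.7/162.3 = 0.56500
Material balance + equilibrium reduce to Σ zᵢ(Kᵢ−1)/(1+ψ(Kᵢ−1)) = 0.
Check two-phase: ΣzᵢKᵢ = 1.101 > 1 and Σzᵢ/Kᵢ = 1.141 > 1, so g(0) = 0.101 > 0 and g(1) = -0.141 < 0.
Iterate (Newton) starting at ψ = 0.63:
  ψ = 0.630: g = -0.0518, g' = -0.224 → ψ = 0.398
Converged at ψ = 0.398.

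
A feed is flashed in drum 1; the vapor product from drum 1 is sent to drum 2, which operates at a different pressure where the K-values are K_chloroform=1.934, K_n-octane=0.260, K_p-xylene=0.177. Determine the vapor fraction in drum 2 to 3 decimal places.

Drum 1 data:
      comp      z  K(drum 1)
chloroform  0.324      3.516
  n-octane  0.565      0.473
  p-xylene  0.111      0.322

Drum 1:
Newton iteration, ψ₁⁰ = 0.5:
  ψ₁ = 0.500: g = -0.1571, g' = -0.808 → ψ₁ = 0.306
  ψ₁ = 0.306: g = 0.0110, g' = -0.960 → ψ₁ = 0.317
Converged at ψ₁ = 0.317.
Drum-1 compositions:
  chloroform: x = 0.180, y = 0.634
  n-octane: x = 0.678, y = 0.321
  p-xylene: x = 0.141, y = 0.046
Drum-2 feed = drum-1 vapor: z₂ = (0.6336, 0.3209, 0.0455).
Drum 2:
Iterate (Newton) starting at ψ₂ = 0.53:
  ψ₂ = 0.530: g = -0.0613, g' = -0.820 → ψ₂ = 0.455
  ψ₂ = 0.455: g = -0.0028, g' = -0.751 → ψ₂ = 0.452
Converged at ψ₂ = 0.452.
  chloroform: x = 0.446, y = 0.862
  n-octane: x = 0.482, y = 0.125
  p-xylene: x = 0.072, y = 0.013

V/F (drum 2) = 0.452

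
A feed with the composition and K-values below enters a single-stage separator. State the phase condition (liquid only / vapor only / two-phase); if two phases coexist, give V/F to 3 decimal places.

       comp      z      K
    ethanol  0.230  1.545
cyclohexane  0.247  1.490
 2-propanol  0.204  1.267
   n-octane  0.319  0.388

two-phase, V/F = 0.383

ΣzᵢKᵢ = 1.106; Σzᵢ/Kᵢ = 1.298.
Both exceed 1, so a two-phase solution exists.
Rachford–Rice: g(ψ) = Σ zᵢ(Kᵢ−1)/(1+ψ(Kᵢ−1)) = 0.
Newton iteration, ψ⁰ = 0.5:
  ψ = 0.500: g = -0.0375, g' = -0.340 → ψ = 0.390
  ψ = 0.390: g = -0.0020, g' = -0.306 → ψ = 0.383
Converged at ψ = 0.383.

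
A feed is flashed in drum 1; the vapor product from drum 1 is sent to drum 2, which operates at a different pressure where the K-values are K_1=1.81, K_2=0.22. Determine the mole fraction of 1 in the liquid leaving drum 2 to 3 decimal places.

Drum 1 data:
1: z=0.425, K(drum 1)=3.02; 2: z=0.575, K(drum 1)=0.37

x_1 (drum 2) = 0.491

Drum 1:
Let ψ₁ = V/F and solve Σ zᵢ(Kᵢ−1)/(1+ψ₁(Kᵢ−1)) = 0.
g(0) = ΣzᵢKᵢ − 1 = 0.496 and g(1) = 1 − Σzᵢ/Kᵢ = -0.695, so a root lies in (0, 1).
Binary case is linear: z₁(K₁−1)(1+ψ₁(K₂−1)) + z₂(K₂−1)(1+ψ₁(K₁−1)) = 0
⇒ ψ₁ = [z₁(K₁−1)+z₂(K₂−1)] / [−(K₁−1)(K₂−1)] = 0.4962/1.2726 = 0.390
Drum-1 compositions:
  1: x = 0.238, y = 0.718
  2: x = 0.762, y = 0.282
Drum-2 feed = drum-1 vapor: z₂ = (0.7180, 0.2820).
Drum 2:
Let ψ₂ = V/F and solve Σ zᵢ(Kᵢ−1)/(1+ψ₂(Kᵢ−1)) = 0.
Check two-phase: ΣzᵢKᵢ = 1.362 > 1 and Σzᵢ/Kᵢ = 1.679 > 1, so g(0) = 0.362 > 0 and g(1) = -0.679 < 0.
Binary case is linear: z₁(K₁−1)(1+ψ₂(K₂−1)) + z₂(K₂−1)(1+ψ₂(K₁−1)) = 0
⇒ ψ₂ = [z₁(K₁−1)+z₂(K₂−1)] / [−(K₁−1)(K₂−1)] = 0.3616/0.6318 = 0.572
  1: x = 0.491, y = 0.888
  2: x = 0.509, y = 0.112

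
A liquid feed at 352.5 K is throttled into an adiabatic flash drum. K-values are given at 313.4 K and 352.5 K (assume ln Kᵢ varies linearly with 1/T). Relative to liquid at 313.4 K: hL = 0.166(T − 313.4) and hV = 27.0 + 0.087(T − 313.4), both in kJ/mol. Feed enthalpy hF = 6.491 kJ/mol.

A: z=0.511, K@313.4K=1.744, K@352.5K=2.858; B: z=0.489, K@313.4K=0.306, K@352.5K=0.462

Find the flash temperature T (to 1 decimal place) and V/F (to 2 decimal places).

T = 319.1 K, V/F = 0.21

Adiabatic flash: solve Rachford–Rice at each trial T, then check hF = ψ·hV(T) + (1−ψ)·hL(T).
  T = 313.4 K: K = (1.744, 0.306), RR gives ψ = 0.079, H_out = 2.134 kJ/mol
  T = 352.5 K: K = (2.858, 0.462), RR gives ψ = 0.687, H_out = 22.909 kJ/mol
  T = 332.9 K: K = (2.264, 0.380), RR gives ψ = 0.438, H_out = 14.382 kJ/mol
  T = 323.1 K: K = (1.993, 0.342), RR gives ψ = 0.284, H_out = 9.073 kJ/mol
  T = 318.2 K: K = (1.865, 0.324), RR gives ψ = 0.190, H_out = 5.863 kJ/mol
  T = 320.6 K: K = (1.927, 0.333), RR gives ψ = 0.238, H_out = 7.497 kJ/mol
Linear interpolation between T = 318.2 (H_out = 5.863) and T = 320.6 (H_out = 7.497) on hF = 6.491 gives T ≈ 319.1 K, at which ψ = 0.21.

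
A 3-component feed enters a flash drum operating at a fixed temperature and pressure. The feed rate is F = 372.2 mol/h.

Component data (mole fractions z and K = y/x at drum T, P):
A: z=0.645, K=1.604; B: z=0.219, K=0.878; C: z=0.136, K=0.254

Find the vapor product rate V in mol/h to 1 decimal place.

V = 285.2 mol/h

Let β = V/F and solve Σ zᵢ(Kᵢ−1)/(1+β(Kᵢ−1)) = 0.
Check two-phase: ΣzᵢKᵢ = 1.261 > 1 and Σzᵢ/Kᵢ = 1.187 > 1, so g(0) = 0.261 > 0 and g(1) = -0.187 < 0.
Newton iteration, β⁰ = 0.32:
  β = 0.320: g = 0.1654, g' = -0.299 → β = 0.872
  β = 0.872: g = -0.0654, g' = -0.726 → β = 0.782
  β = 0.782: g = -0.0087, g' = -0.549 → β = 0.767
  β = 0.767: g = -0.0002, g' = -0.527 → β = 0.766
Converged at β = 0.766.
Then V = β·F = 0.7663·372.2 = 285.2 mol/h and L = F − V = 87.0 mol/h.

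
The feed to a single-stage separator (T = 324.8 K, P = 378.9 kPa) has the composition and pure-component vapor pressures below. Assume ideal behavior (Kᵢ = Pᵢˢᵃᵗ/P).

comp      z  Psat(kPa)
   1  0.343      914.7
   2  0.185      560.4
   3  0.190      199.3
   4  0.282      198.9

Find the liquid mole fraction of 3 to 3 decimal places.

Raoult's law: Kᵢ = Pᵢˢᵃᵗ/P = Pᵢˢᵃᵗ/378.9.
  K_1 = 914.7/378.9 = 2.41409, K_2 = 560.4/378.9 = 1.47902, K_3 = 199.3/378.9 = 0.52600, K_4 = 198.9/378.9 = 0.52494
Material balance + equilibrium reduce to Σ zᵢ(Kᵢ−1)/(1+ψ(Kᵢ−1)) = 0.
Check two-phase: ΣzᵢKᵢ = 1.350 > 1 and Σzᵢ/Kᵢ = 1.166 > 1, so g(0) = 0.350 > 0 and g(1) = -0.166 < 0.
Newton iteration, ψ⁰ = 0.5:
  ψ = 0.500: g = 0.0619, g' = -0.446 → ψ = 0.639
  ψ = 0.639: g = 0.0012, g' = -0.433 → ψ = 0.642
Converged at ψ = 0.642.
Compositions from xᵢ = zᵢ/(1+ψ(Kᵢ−1)), yᵢ = Kᵢxᵢ:
  1: x = 0.180, y = 0.434
  2: x = 0.142, y = 0.209
  3: x = 0.273, y = 0.144
  4: x = 0.406, y = 0.213

x_3 = 0.273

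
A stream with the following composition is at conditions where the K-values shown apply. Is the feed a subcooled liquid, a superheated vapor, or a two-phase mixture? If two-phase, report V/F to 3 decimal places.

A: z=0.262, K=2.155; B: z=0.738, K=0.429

ΣzᵢKᵢ = 0.881; Σzᵢ/Kᵢ = 1.842.
Since ΣzᵢKᵢ < 1 the mixture is below its bubble point — single liquid phase.

subcooled liquid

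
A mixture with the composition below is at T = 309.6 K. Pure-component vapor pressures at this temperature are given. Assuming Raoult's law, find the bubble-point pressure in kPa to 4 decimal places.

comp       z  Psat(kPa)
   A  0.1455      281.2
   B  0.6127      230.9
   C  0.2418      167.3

Pbub = 222.8402 kPa

At the bubble point ψ → 0, so ΣzᵢKᵢ = 1 with Kᵢ = Pᵢˢᵃᵗ/P ⇒ P = ΣzᵢPᵢˢᵃᵗ.
P = 0.1455·281.2 + 0.6127·230.9 + 0.2418·167.3 = 222.8402 kPa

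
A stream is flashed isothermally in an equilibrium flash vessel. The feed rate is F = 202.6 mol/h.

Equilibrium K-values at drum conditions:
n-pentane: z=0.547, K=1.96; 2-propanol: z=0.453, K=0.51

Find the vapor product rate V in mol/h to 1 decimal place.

V = 130.6 mol/h

Material balance + equilibrium reduce to Σ zᵢ(Kᵢ−1)/(1+ψ(Kᵢ−1)) = 0.
g(0) = ΣzᵢKᵢ − 1 = 0.303 and g(1) = 1 − Σzᵢ/Kᵢ = -0.167, so a root lies in (0, 1).
Binary case is linear: z₁(K₁−1)(1+ψ(K₂−1)) + z₂(K₂−1)(1+ψ(K₁−1)) = 0
⇒ ψ = [z₁(K₁−1)+z₂(K₂−1)] / [−(K₁−1)(K₂−1)] = 0.3032/0.4704 = 0.644
Then V = ψ·F = 0.6445·202.6 = 130.6 mol/h and L = F − V = 72.0 mol/h.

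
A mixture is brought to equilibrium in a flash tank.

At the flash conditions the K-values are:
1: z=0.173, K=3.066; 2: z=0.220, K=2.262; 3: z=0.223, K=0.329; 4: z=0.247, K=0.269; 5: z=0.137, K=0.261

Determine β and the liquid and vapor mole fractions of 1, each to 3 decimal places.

Rachford–Rice: g(β) = Σ zᵢ(Kᵢ−1)/(1+β(Kᵢ−1)) = 0.
Feasibility: ΣzᵢKᵢ = 1.204, Σzᵢ/Kᵢ = 2.275 — both > 1, two phases present.
Newton iteration, β⁰ = 0.62:
  β = 0.620: g = -0.4608, g' = -1.243 → β = 0.249
  β = 0.249: g = -0.0774, g' = -0.979 → β = 0.170
  β = 0.170: g = 0.0021, g' = -1.040 → β = 0.172
Converged at β = 0.172.
Compositions from xᵢ = zᵢ/(1+β(Kᵢ−1)), yᵢ = Kᵢxᵢ:
  1: x = 0.128, y = 0.391
  2: x = 0.181, y = 0.409
  3: x = 0.252, y = 0.083
  4: x = 0.283, y = 0.076
  5: x = 0.157, y = 0.041

β = 0.172, x_1 = 0.128, y_1 = 0.391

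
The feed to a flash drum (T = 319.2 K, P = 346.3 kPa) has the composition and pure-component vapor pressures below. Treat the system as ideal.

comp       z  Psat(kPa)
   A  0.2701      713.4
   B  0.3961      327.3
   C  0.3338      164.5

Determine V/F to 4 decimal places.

Raoult's law: Kᵢ = Pᵢˢᵃᵗ/P = Pᵢˢᵃᵗ/346.3.
  K_A = 713.4/346.3 = 2.060064, K_B = 327.3/346.3 = 0.945134, K_C = 164.5/346.3 = 0.475022
Rachford–Rice: g(V/F) = Σ zᵢ(Kᵢ−1)/(1+V/F(Kᵢ−1)) = 0.
Check two-phase: ΣzᵢKᵢ = 1.0894 > 1 and Σzᵢ/Kᵢ = 1.2529 > 1, so g(0) = 0.0894 > 0 and g(1) = -0.2529 < 0.
Iterate (Newton) starting at V/F = 0.54:
  V/F = 0.5400: g = -0.08488, g' = -0.3032 → V/F = 0.2601
  V/F = 0.2601: g = -0.00055, g' = -0.3111 → V/F = 0.2583
Converged at V/F = 0.2583.

V/F = 0.2583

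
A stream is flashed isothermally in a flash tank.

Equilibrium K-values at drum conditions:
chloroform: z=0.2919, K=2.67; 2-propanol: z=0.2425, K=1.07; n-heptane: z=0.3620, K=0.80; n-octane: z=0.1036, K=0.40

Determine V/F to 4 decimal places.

V/F = 0.8607

Material balance + equilibrium reduce to Σ zᵢ(Kᵢ−1)/(1+V/F(Kᵢ−1)) = 0.
Feasibility: ΣzᵢKᵢ = 1.3699, Σzᵢ/Kᵢ = 1.0475 — both > 1, two phases present.
Iterate (Newton) starting at V/F = 0.5:
  V/F = 0.5000: g = 0.11281, g' = -0.3369 → V/F = 0.8349
  V/F = 0.8349: g = 0.00818, g' = -0.3137 → V/F = 0.8609
  V/F = 0.8609: g = -0.00006, g' = -0.3188 → V/F = 0.8607
Converged at V/F = 0.8607.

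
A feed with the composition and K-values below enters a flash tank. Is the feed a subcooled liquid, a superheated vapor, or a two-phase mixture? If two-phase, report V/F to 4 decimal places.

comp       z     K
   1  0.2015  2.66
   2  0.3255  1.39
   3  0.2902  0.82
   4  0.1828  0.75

superheated vapor

ΣzᵢKᵢ = 1.3635; Σzᵢ/Kᵢ = 0.9076.
Since Σzᵢ/Kᵢ < 1 the mixture is above its dew point — single vapor phase.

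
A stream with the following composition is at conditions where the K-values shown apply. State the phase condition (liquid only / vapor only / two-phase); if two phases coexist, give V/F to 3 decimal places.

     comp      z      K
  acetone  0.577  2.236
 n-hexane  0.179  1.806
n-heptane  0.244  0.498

ΣzᵢKᵢ = 1.735; Σzᵢ/Kᵢ = 0.847.
Since Σzᵢ/Kᵢ < 1 the mixture is above its dew point — single vapor phase.

vapor only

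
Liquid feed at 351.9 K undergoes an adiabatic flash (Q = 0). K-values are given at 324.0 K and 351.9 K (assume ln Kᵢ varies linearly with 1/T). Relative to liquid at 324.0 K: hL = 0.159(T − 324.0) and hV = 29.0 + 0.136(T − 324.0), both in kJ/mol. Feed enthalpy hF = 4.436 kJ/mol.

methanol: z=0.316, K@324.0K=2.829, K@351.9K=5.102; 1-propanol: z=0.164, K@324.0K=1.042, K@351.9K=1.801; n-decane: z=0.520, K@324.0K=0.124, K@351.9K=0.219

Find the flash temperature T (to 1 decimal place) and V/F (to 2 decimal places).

T = 326.7 K, V/F = 0.14

Adiabatic flash: solve Rachford–Rice at each trial T, then check hF = ψ·hV(T) + (1−ψ)·hL(T).
  T = 324.0 K: K = (2.829, 1.042, 0.124), RR gives ψ = 0.097, H_out = 2.811 kJ/mol
  T = 351.9 K: K = (5.102, 1.801, 0.219), RR gives ψ = 0.400, H_out = 15.774 kJ/mol
  T = 337.9 K: K = (3.842, 1.384, 0.167), RR gives ψ = 0.274, H_out = 10.073 kJ/mol
  T = 330.9 K: K = (3.304, 1.203, 0.144), RR gives ψ = 0.195, H_out = 6.723 kJ/mol
  T = 327.4 K: K = (3.056, 1.119, 0.134), RR gives ψ = 0.148, H_out = 4.834 kJ/mol
  T = 325.7 K: K = (2.941, 1.080, 0.129), RR gives ψ = 0.124, H_out = 3.849 kJ/mol
Linear interpolation between T = 325.7 (H_out = 3.849) and T = 327.4 (H_out = 4.834) on hF = 4.436 gives T ≈ 326.7 K, at which ψ = 0.14.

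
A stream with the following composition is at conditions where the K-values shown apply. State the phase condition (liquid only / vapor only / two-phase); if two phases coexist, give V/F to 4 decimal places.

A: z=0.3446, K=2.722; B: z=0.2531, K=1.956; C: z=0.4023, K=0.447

ΣzᵢKᵢ = 1.6129; Σzᵢ/Kᵢ = 1.1560.
Both exceed 1, so a two-phase solution exists.
Newton–Raphson from ψ = 0.5:
  ψ = 0.5000: g = 0.17508, g' = -0.6360 → ψ = 0.7753
  ψ = 0.7753: g = 0.00365, g' = -0.6407 → ψ = 0.7810
Converged at ψ = 0.7810.

two-phase, V/F = 0.7810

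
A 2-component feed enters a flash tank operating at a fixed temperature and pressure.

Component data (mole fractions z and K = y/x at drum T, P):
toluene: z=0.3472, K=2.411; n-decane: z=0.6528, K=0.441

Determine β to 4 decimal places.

Rachford–Rice: g(β) = Σ zᵢ(Kᵢ−1)/(1+β(Kᵢ−1)) = 0.
Check two-phase: ΣzᵢKᵢ = 1.1250 > 1 and Σzᵢ/Kᵢ = 1.6243 > 1, so g(0) = 0.1250 > 0 and g(1) = -0.6243 < 0.
Newton–Raphson from β = 0.41:
  β = 0.4100: g = -0.16306, g' = -0.6207 → β = 0.1473
  β = 0.1473: g = 0.00793, g' = -0.7160 → β = 0.1584
  β = 0.1584: g = 0.00005, g' = -0.7073 → β = 0.1585
Converged at β = 0.1585.

β = 0.1585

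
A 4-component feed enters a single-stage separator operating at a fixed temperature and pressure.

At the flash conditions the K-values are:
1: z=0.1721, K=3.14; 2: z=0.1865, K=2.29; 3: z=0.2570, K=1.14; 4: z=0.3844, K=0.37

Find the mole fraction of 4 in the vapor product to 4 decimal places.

Rachford–Rice: g(V/F) = Σ zᵢ(Kᵢ−1)/(1+V/F(Kᵢ−1)) = 0.
g(0) = ΣzᵢKᵢ − 1 = 0.4027 and g(1) = 1 − Σzᵢ/Kᵢ = -0.4006, so a root lies in (0, 1).
Newton iteration, V/F⁰ = 0.5:
  V/F = 0.5000: g = 0.00426, g' = -0.6282 → V/F = 0.5068
Converged at V/F = 0.5068.
Compositions from xᵢ = zᵢ/(1+V/F(Kᵢ−1)), yᵢ = Kᵢxᵢ:
  1: x = 0.0826, y = 0.2592
  2: x = 0.1128, y = 0.2583
  3: x = 0.2400, y = 0.2736
  4: x = 0.5647, y = 0.2089

y_4 = 0.2089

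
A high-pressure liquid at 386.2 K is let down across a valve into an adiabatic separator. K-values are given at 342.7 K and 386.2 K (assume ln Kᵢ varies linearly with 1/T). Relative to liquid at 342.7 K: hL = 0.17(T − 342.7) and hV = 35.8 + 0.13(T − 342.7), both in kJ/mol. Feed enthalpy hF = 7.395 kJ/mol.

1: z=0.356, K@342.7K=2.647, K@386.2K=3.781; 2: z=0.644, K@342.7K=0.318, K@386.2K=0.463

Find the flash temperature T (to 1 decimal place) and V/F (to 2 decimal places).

T = 348.8 K, V/F = 0.18

Adiabatic flash: solve Rachford–Rice at each trial T, then check hF = ψ·hV(T) + (1−ψ)·hL(T).
  T = 342.7 K: K = (2.647, 0.318), RR gives ψ = 0.131, H_out = 4.689 kJ/mol
  T = 386.2 K: K = (3.781, 0.463), RR gives ψ = 0.431, H_out = 22.087 kJ/mol
  T = 364.4 K: K = (3.196, 0.388), RR gives ψ = 0.288, H_out = 13.761 kJ/mol
  T = 353.5 K: K = (2.916, 0.352), RR gives ψ = 0.213, H_out = 9.381 kJ/mol
  T = 348.1 K: K = (2.780, 0.335), RR gives ψ = 0.173, H_out = 7.092 kJ/mol
  T = 350.8 K: K = (2.848, 0.343), RR gives ψ = 0.194, H_out = 8.249 kJ/mol
  T = 349.5 K: K = (2.815, 0.339), RR gives ψ = 0.184, H_out = 7.695 kJ/mol
Linear interpolation between T = 348.1 (H_out = 7.092) and T = 349.5 (H_out = 7.695) on hF = 7.395 gives T ≈ 348.8 K, at which ψ = 0.18.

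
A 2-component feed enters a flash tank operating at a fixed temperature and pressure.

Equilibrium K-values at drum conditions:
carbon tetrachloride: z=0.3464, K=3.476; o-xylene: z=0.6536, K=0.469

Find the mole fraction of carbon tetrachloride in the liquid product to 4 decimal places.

Binary case is linear: z₁(K₁−1)(1+ψ(K₂−1)) + z₂(K₂−1)(1+ψ(K₁−1)) = 0
⇒ ψ = [z₁(K₁−1)+z₂(K₂−1)] / [−(K₁−1)(K₂−1)] = 0.51062/1.31476 = 0.3884
Compositions from xᵢ = zᵢ/(1+ψ(Kᵢ−1)), yᵢ = Kᵢxᵢ:
  carbon tetrachloride: x = 0.1766, y = 0.6138
  o-xylene: x = 0.8234, y = 0.3862

x_carbon tetrachloride = 0.1766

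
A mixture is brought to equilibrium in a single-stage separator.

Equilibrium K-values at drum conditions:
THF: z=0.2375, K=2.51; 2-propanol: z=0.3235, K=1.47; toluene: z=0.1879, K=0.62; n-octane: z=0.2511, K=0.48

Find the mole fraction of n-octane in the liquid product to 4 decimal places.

Let β = V/F and solve Σ zᵢ(Kᵢ−1)/(1+β(Kᵢ−1)) = 0.
Feasibility: ΣzᵢKᵢ = 1.3087, Σzᵢ/Kᵢ = 1.1409 — both > 1, two phases present.
Iterate (Newton) starting at β = 0.5:
  β = 0.5000: g = 0.06286, g' = -0.3880 → β = 0.6620
  β = 0.6620: g = 0.00079, g' = -0.3833 → β = 0.6641
Converged at β = 0.6641.
Compositions from xᵢ = zᵢ/(1+β(Kᵢ−1)), yᵢ = Kᵢxᵢ:
  THF: x = 0.1186, y = 0.2977
  2-propanol: x = 0.2465, y = 0.3624
  toluene: x = 0.2513, y = 0.1558
  n-octane: x = 0.3835, y = 0.1841

x_n-octane = 0.3835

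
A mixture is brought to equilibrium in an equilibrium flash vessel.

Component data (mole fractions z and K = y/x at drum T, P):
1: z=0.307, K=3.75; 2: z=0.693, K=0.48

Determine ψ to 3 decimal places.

ψ = 0.338

Newton iteration, ψ⁰ = 0.5:
  ψ = 0.500: g = -0.1315, g' = -0.754 → ψ = 0.326
  ψ = 0.326: g = 0.0117, g' = -0.918 → ψ = 0.338
Converged at ψ = 0.338.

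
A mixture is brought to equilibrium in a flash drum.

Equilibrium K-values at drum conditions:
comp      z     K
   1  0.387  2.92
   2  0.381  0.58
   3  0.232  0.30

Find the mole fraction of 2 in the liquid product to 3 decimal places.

Material balance + equilibrium reduce to Σ zᵢ(Kᵢ−1)/(1+ψ(Kᵢ−1)) = 0.
Check two-phase: ΣzᵢKᵢ = 1.421 > 1 and Σzᵢ/Kᵢ = 1.563 > 1, so g(0) = 0.421 > 0 and g(1) = -0.563 < 0.
Newton iteration, ψ⁰ = 0.62:
  ψ = 0.620: g = -0.1641, g' = -0.775 → ψ = 0.408
  ψ = 0.408: g = -0.0040, g' = -0.769 → ψ = 0.403
Converged at ψ = 0.403.
Compositions from xᵢ = zᵢ/(1+ψ(Kᵢ−1)), yᵢ = Kᵢxᵢ:
  1: x = 0.218, y = 0.637
  2: x = 0.459, y = 0.266
  3: x = 0.323, y = 0.097

x_2 = 0.459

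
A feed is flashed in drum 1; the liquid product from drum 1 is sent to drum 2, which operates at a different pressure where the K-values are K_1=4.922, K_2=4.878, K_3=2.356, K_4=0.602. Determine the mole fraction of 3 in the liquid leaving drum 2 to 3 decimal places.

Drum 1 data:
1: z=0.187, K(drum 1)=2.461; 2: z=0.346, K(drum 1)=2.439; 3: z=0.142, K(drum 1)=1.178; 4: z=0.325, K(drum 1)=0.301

x_3 (drum 2) = 0.062

Drum 1:
Rachford–Rice: g(ψ₁) = Σ zᵢ(Kᵢ−1)/(1+ψ₁(Kᵢ−1)) = 0.
Check two-phase: ΣzᵢKᵢ = 1.569 > 1 and Σzᵢ/Kᵢ = 1.418 > 1, so g(0) = 0.569 > 0 and g(1) = -0.418 < 0.
Newton iteration, ψ₁⁰ = 0.5:
  ψ₁ = 0.500: g = 0.1214, g' = -0.755 → ψ₁ = 0.661
  ψ₁ = 0.661: g = -0.0054, g' = -0.844 → ψ₁ = 0.654
Converged at ψ₁ = 0.654.
Drum-1 compositions:
  1: x = 0.096, y = 0.235
  2: x = 0.178, y = 0.435
  3: x = 0.127, y = 0.150
  4: x = 0.599, y = 0.180
Drum-2 feed = drum-1 liquid: z₂ = (0.0956, 0.1782, 0.1272, 0.5990).
Drum 2:
Newton–Raphson from ψ₂ = 0.38:
  ψ₂ = 0.380: g = 0.2628, g' = -0.909 → ψ₂ = 0.669
  ψ₂ = 0.669: g = 0.0611, g' = -0.560 → ψ₂ = 0.778
  ψ₂ = 0.778: g = 0.0030, g' = -0.510 → ψ₂ = 0.784
Converged at ψ₂ = 0.784.
  1: x = 0.023, y = 0.115
  2: x = 0.044, y = 0.215
  3: x = 0.062, y = 0.145
  4: x = 0.871, y = 0.524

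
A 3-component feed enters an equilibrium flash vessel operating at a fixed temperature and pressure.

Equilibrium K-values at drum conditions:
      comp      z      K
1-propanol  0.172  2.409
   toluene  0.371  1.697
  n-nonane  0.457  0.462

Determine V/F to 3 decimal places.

V/F = 0.495

Rachford–Rice: g(V/F) = Σ zᵢ(Kᵢ−1)/(1+V/F(Kᵢ−1)) = 0.
Feasibility: ΣzᵢKᵢ = 1.255, Σzᵢ/Kᵢ = 1.279 — both > 1, two phases present.
Newton–Raphson from V/F = 0.62:
  V/F = 0.620: g = -0.0590, g' = -0.483 → V/F = 0.498
  V/F = 0.498: g = -0.0014, g' = -0.464 → V/F = 0.495
Converged at V/F = 0.495.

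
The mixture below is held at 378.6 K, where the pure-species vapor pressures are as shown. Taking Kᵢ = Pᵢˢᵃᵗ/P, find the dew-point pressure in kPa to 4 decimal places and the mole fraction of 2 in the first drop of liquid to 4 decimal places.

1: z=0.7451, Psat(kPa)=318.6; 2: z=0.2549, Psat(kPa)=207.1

At the dew point ψ → 1, so Σzᵢ/Kᵢ = 1 with Kᵢ = Pᵢˢᵃᵗ/P ⇒ 1/P = Σzᵢ/Pᵢˢᵃᵗ.
1/P = 0.7451/318.6 + 0.2549/207.1 = 0.0035695 ⇒ P = 280.1532 kPa
xᵢ = zᵢP/Pᵢˢᵃᵗ ⇒ x_2 = 0.2549·280.1532/207.1 = 0.3448

Pdew = 280.1532 kPa, x_2 = 0.3448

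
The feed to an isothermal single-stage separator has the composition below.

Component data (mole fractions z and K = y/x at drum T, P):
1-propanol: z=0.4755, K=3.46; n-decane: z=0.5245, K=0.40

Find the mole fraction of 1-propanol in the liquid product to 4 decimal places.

Rachford–Rice: g(β) = Σ zᵢ(Kᵢ−1)/(1+β(Kᵢ−1)) = 0.
Check two-phase: ΣzᵢKᵢ = 1.8550 > 1 and Σzᵢ/Kᵢ = 1.4487 > 1, so g(0) = 0.8550 > 0 and g(1) = -0.4487 < 0.
Binary case is linear: z₁(K₁−1)(1+β(K₂−1)) + z₂(K₂−1)(1+β(K₁−1)) = 0
⇒ β = [z₁(K₁−1)+z₂(K₂−1)] / [−(K₁−1)(K₂−1)] = 0.85503/1.47600 = 0.5793
Compositions from xᵢ = zᵢ/(1+β(Kᵢ−1)), yᵢ = Kᵢxᵢ:
  1-propanol: x = 0.1961, y = 0.6784
  n-decane: x = 0.8039, y = 0.3216

x_1-propanol = 0.1961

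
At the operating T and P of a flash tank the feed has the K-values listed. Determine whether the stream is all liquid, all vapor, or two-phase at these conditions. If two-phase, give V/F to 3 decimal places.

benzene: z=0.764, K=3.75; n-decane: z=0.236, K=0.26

two-phase, V/F = 0.947

ΣzᵢKᵢ = 2.926; Σzᵢ/Kᵢ = 1.111.
Both exceed 1, so a two-phase solution exists.
Rachford–Rice: g(ψ) = Σ zᵢ(Kᵢ−1)/(1+ψ(Kᵢ−1)) = 0.
Newton–Raphson from ψ = 0.45:
  ψ = 0.450: g = 0.6772, g' = -1.445 → ψ = 0.919
  ψ = 0.919: g = 0.0502, g' = -1.726 → ψ = 0.948
  ψ = 0.948: g = -0.0023, g' = -1.894 → ψ = 0.947
Converged at ψ = 0.947.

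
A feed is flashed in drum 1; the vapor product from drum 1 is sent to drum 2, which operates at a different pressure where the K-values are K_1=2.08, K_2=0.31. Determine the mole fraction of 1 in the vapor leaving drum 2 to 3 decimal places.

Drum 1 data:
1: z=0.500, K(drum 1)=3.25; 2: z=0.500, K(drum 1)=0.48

y_1 (drum 2) = 0.811

Drum 1:
Let ψ₁ = V/F and solve Σ zᵢ(Kᵢ−1)/(1+ψ₁(Kᵢ−1)) = 0.
g(0) = ΣzᵢKᵢ − 1 = 0.865 and g(1) = 1 − Σzᵢ/Kᵢ = -0.196, so a root lies in (0, 1).
Newton–Raphson from ψ₁ = 0.67:
  ψ₁ = 0.670: g = 0.0496, g' = -0.721 → ψ₁ = 0.739
Converged at ψ₁ = 0.739.
Drum-1 compositions:
  1: x = 0.188, y = 0.610
  2: x = 0.812, y = 0.390
Drum-2 feed = drum-1 vapor: z₂ = (0.6101, 0.3899).
Drum 2:
Let ψ₂ = V/F and solve Σ zᵢ(Kᵢ−1)/(1+ψ₂(Kᵢ−1)) = 0.
Check two-phase: ΣzᵢKᵢ = 1.390 > 1 and Σzᵢ/Kᵢ = 1.551 > 1, so g(0) = 0.390 > 0 and g(1) = -0.551 < 0.
Iterate (Newton) starting at ψ₂ = 0.3:
  ψ₂ = 0.300: g = 0.1584, g' = -0.701 → ψ₂ = 0.526
  ψ₂ = 0.526: g = -0.0020, g' = -0.747 → ψ₂ = 0.523
Converged at ψ₂ = 0.523.
  1: x = 0.390, y = 0.811
  2: x = 0.610, y = 0.189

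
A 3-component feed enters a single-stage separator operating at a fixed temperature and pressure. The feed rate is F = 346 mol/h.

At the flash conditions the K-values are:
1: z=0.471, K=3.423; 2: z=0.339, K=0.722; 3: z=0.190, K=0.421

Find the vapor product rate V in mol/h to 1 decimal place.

V = 313.4 mol/h

Newton–Raphson from ψ = 0.5:
  ψ = 0.500: g = 0.2518, g' = -0.727 → ψ = 0.846
  ψ = 0.846: g = 0.0351, g' = -0.587 → ψ = 0.906
Converged at ψ = 0.906.
Then V = ψ·F = 0.9057·346 = 313.4 mol/h and L = F − V = 32.6 mol/h.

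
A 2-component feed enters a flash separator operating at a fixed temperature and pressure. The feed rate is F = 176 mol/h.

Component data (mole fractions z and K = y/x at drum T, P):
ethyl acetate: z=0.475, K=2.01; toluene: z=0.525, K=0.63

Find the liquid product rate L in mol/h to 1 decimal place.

Iterate (Newton) starting at ψ = 0.5:
  ψ = 0.500: g = 0.0804, g' = -0.322 → ψ = 0.750
  ψ = 0.750: g = 0.0042, g' = -0.295 → ψ = 0.764
Converged at ψ = 0.764.
Then V = ψ·F = 0.7640·176 = 134.5 mol/h and L = F − V = 41.5 mol/h.

L = 41.5 mol/h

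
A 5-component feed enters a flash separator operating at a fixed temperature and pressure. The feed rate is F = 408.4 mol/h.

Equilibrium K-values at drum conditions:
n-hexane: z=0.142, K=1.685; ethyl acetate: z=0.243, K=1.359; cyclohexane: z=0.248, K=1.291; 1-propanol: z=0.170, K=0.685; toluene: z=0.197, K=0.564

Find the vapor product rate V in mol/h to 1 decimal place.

V = 293.3 mol/h

Rachford–Rice: g(V/F) = Σ zᵢ(Kᵢ−1)/(1+V/F(Kᵢ−1)) = 0.
Check two-phase: ΣzᵢKᵢ = 1.117 > 1 and Σzᵢ/Kᵢ = 1.053 > 1, so g(0) = 0.117 > 0 and g(1) = -0.053 < 0.
Newton iteration, V/F⁰ = 0.5:
  V/F = 0.500: g = 0.0360, g' = -0.160 → V/F = 0.724
  V/F = 0.724: g = -0.0011, g' = -0.172 → V/F = 0.718
Converged at V/F = 0.718.
Then V = V/F·F = 0.7181·408.4 = 293.3 mol/h and L = F − V = 115.1 mol/h.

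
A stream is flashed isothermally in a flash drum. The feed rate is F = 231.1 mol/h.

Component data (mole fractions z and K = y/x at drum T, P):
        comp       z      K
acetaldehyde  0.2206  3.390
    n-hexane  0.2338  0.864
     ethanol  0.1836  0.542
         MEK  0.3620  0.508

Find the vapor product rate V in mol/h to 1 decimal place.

V = 57.5 mol/h

Rachford–Rice: g(β) = Σ zᵢ(Kᵢ−1)/(1+β(Kᵢ−1)) = 0.
Check two-phase: ΣzᵢKᵢ = 1.2332 > 1 and Σzᵢ/Kᵢ = 1.3870 > 1, so g(0) = 0.2332 > 0 and g(1) = -0.3870 < 0.
Iterate (Newton) starting at β = 0.5:
  β = 0.5000: g = -0.13920, g' = -0.4854 → β = 0.2133
  β = 0.2133: g = 0.02432, g' = -0.7141 → β = 0.2473
  β = 0.2473: g = 0.00086, g' = -0.6650 → β = 0.2486
Converged at β = 0.2486.
Then V = β·F = 0.2486·231.1 = 57.5 mol/h and L = F − V = 173.6 mol/h.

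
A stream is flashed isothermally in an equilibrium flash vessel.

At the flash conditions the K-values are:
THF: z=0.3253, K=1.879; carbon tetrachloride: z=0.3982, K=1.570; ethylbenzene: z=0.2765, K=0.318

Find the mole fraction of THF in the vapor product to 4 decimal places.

Material balance + equilibrium reduce to Σ zᵢ(Kᵢ−1)/(1+β(Kᵢ−1)) = 0.
Check two-phase: ΣzᵢKᵢ = 1.3243 > 1 and Σzᵢ/Kᵢ = 1.2963 > 1, so g(0) = 0.3243 > 0 and g(1) = -0.2963 < 0.
Iterate (Newton) starting at β = 0.5:
  β = 0.5000: g = 0.08912, g' = -0.4958 → β = 0.6798
  β = 0.6798: g = -0.00897, g' = -0.6127 → β = 0.6651
  β = 0.6651: g = -0.00010, g' = -0.5989 → β = 0.6649
Converged at β = 0.6649.
Compositions from xᵢ = zᵢ/(1+β(Kᵢ−1)), yᵢ = Kᵢxᵢ:
  THF: x = 0.2053, y = 0.3858
  carbon tetrachloride: x = 0.2888, y = 0.4533
  ethylbenzene: x = 0.5059, y = 0.1609

y_THF = 0.3858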